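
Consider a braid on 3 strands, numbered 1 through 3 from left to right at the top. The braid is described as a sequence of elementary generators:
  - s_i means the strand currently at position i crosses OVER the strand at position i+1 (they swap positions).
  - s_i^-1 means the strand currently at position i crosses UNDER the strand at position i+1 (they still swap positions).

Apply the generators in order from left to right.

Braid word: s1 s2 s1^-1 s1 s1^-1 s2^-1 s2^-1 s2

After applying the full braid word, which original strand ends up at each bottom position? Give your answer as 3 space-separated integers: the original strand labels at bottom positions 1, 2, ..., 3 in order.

Answer: 3 1 2

Derivation:
Gen 1 (s1): strand 1 crosses over strand 2. Perm now: [2 1 3]
Gen 2 (s2): strand 1 crosses over strand 3. Perm now: [2 3 1]
Gen 3 (s1^-1): strand 2 crosses under strand 3. Perm now: [3 2 1]
Gen 4 (s1): strand 3 crosses over strand 2. Perm now: [2 3 1]
Gen 5 (s1^-1): strand 2 crosses under strand 3. Perm now: [3 2 1]
Gen 6 (s2^-1): strand 2 crosses under strand 1. Perm now: [3 1 2]
Gen 7 (s2^-1): strand 1 crosses under strand 2. Perm now: [3 2 1]
Gen 8 (s2): strand 2 crosses over strand 1. Perm now: [3 1 2]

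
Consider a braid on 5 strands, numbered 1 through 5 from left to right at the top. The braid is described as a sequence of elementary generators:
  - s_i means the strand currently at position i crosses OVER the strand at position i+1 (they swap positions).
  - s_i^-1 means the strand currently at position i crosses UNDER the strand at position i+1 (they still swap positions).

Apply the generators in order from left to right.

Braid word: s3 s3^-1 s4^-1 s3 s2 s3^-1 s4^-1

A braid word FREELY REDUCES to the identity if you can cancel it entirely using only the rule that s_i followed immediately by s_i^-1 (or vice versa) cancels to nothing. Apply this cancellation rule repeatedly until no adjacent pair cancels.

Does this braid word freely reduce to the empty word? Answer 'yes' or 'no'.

Gen 1 (s3): push. Stack: [s3]
Gen 2 (s3^-1): cancels prior s3. Stack: []
Gen 3 (s4^-1): push. Stack: [s4^-1]
Gen 4 (s3): push. Stack: [s4^-1 s3]
Gen 5 (s2): push. Stack: [s4^-1 s3 s2]
Gen 6 (s3^-1): push. Stack: [s4^-1 s3 s2 s3^-1]
Gen 7 (s4^-1): push. Stack: [s4^-1 s3 s2 s3^-1 s4^-1]
Reduced word: s4^-1 s3 s2 s3^-1 s4^-1

Answer: no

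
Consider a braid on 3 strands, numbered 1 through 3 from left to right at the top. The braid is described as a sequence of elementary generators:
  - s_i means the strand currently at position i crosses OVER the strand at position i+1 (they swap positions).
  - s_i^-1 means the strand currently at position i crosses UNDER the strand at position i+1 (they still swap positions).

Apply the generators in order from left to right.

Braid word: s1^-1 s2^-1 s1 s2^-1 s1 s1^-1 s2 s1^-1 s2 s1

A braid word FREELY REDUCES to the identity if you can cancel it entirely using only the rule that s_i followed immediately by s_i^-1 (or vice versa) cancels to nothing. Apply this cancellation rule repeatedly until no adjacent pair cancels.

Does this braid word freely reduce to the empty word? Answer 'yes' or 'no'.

Answer: yes

Derivation:
Gen 1 (s1^-1): push. Stack: [s1^-1]
Gen 2 (s2^-1): push. Stack: [s1^-1 s2^-1]
Gen 3 (s1): push. Stack: [s1^-1 s2^-1 s1]
Gen 4 (s2^-1): push. Stack: [s1^-1 s2^-1 s1 s2^-1]
Gen 5 (s1): push. Stack: [s1^-1 s2^-1 s1 s2^-1 s1]
Gen 6 (s1^-1): cancels prior s1. Stack: [s1^-1 s2^-1 s1 s2^-1]
Gen 7 (s2): cancels prior s2^-1. Stack: [s1^-1 s2^-1 s1]
Gen 8 (s1^-1): cancels prior s1. Stack: [s1^-1 s2^-1]
Gen 9 (s2): cancels prior s2^-1. Stack: [s1^-1]
Gen 10 (s1): cancels prior s1^-1. Stack: []
Reduced word: (empty)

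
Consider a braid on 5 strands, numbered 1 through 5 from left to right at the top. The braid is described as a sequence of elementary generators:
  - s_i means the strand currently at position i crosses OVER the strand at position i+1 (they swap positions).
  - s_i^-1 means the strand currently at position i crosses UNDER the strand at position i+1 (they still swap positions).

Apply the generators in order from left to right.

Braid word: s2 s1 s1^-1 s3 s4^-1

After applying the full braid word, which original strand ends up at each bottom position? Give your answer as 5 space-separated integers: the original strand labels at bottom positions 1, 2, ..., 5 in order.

Answer: 1 3 4 5 2

Derivation:
Gen 1 (s2): strand 2 crosses over strand 3. Perm now: [1 3 2 4 5]
Gen 2 (s1): strand 1 crosses over strand 3. Perm now: [3 1 2 4 5]
Gen 3 (s1^-1): strand 3 crosses under strand 1. Perm now: [1 3 2 4 5]
Gen 4 (s3): strand 2 crosses over strand 4. Perm now: [1 3 4 2 5]
Gen 5 (s4^-1): strand 2 crosses under strand 5. Perm now: [1 3 4 5 2]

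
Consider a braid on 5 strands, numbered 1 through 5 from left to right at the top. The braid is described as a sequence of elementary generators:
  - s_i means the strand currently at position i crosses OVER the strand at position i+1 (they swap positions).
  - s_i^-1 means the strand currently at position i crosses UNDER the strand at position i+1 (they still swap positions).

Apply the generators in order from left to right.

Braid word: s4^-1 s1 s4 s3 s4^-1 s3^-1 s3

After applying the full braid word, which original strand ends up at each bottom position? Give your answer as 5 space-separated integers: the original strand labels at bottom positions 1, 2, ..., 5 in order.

Answer: 2 1 4 5 3

Derivation:
Gen 1 (s4^-1): strand 4 crosses under strand 5. Perm now: [1 2 3 5 4]
Gen 2 (s1): strand 1 crosses over strand 2. Perm now: [2 1 3 5 4]
Gen 3 (s4): strand 5 crosses over strand 4. Perm now: [2 1 3 4 5]
Gen 4 (s3): strand 3 crosses over strand 4. Perm now: [2 1 4 3 5]
Gen 5 (s4^-1): strand 3 crosses under strand 5. Perm now: [2 1 4 5 3]
Gen 6 (s3^-1): strand 4 crosses under strand 5. Perm now: [2 1 5 4 3]
Gen 7 (s3): strand 5 crosses over strand 4. Perm now: [2 1 4 5 3]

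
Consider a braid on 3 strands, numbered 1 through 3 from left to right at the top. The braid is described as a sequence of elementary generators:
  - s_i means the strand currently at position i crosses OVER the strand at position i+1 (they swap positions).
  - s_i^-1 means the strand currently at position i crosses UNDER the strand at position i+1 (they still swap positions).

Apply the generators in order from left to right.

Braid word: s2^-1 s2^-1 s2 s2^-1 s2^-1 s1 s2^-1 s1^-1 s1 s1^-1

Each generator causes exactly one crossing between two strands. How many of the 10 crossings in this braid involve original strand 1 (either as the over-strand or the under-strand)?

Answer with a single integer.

Gen 1: crossing 2x3. Involves strand 1? no. Count so far: 0
Gen 2: crossing 3x2. Involves strand 1? no. Count so far: 0
Gen 3: crossing 2x3. Involves strand 1? no. Count so far: 0
Gen 4: crossing 3x2. Involves strand 1? no. Count so far: 0
Gen 5: crossing 2x3. Involves strand 1? no. Count so far: 0
Gen 6: crossing 1x3. Involves strand 1? yes. Count so far: 1
Gen 7: crossing 1x2. Involves strand 1? yes. Count so far: 2
Gen 8: crossing 3x2. Involves strand 1? no. Count so far: 2
Gen 9: crossing 2x3. Involves strand 1? no. Count so far: 2
Gen 10: crossing 3x2. Involves strand 1? no. Count so far: 2

Answer: 2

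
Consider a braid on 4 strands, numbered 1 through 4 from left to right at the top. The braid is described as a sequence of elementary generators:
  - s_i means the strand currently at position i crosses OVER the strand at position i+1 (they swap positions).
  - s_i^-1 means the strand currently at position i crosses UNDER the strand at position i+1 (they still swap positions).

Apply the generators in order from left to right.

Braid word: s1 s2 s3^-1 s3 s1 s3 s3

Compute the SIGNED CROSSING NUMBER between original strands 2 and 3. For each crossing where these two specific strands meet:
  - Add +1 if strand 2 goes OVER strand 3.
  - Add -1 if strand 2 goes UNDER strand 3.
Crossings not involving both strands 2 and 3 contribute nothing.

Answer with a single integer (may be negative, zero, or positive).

Answer: 1

Derivation:
Gen 1: crossing 1x2. Both 2&3? no. Sum: 0
Gen 2: crossing 1x3. Both 2&3? no. Sum: 0
Gen 3: crossing 1x4. Both 2&3? no. Sum: 0
Gen 4: crossing 4x1. Both 2&3? no. Sum: 0
Gen 5: 2 over 3. Both 2&3? yes. Contrib: +1. Sum: 1
Gen 6: crossing 1x4. Both 2&3? no. Sum: 1
Gen 7: crossing 4x1. Both 2&3? no. Sum: 1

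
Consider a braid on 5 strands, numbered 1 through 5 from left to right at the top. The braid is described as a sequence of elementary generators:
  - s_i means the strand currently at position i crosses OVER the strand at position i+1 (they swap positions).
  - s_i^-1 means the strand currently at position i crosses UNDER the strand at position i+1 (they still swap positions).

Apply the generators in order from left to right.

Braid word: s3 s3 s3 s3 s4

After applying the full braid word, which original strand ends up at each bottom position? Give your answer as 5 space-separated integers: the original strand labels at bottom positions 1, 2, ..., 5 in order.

Answer: 1 2 3 5 4

Derivation:
Gen 1 (s3): strand 3 crosses over strand 4. Perm now: [1 2 4 3 5]
Gen 2 (s3): strand 4 crosses over strand 3. Perm now: [1 2 3 4 5]
Gen 3 (s3): strand 3 crosses over strand 4. Perm now: [1 2 4 3 5]
Gen 4 (s3): strand 4 crosses over strand 3. Perm now: [1 2 3 4 5]
Gen 5 (s4): strand 4 crosses over strand 5. Perm now: [1 2 3 5 4]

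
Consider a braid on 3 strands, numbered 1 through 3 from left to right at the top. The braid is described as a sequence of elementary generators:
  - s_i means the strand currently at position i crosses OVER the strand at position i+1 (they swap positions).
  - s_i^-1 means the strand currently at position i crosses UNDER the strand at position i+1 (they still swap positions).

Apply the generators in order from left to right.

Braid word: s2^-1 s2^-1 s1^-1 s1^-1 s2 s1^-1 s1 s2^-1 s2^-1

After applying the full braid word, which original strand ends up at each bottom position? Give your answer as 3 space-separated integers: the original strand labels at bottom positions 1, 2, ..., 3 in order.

Answer: 1 3 2

Derivation:
Gen 1 (s2^-1): strand 2 crosses under strand 3. Perm now: [1 3 2]
Gen 2 (s2^-1): strand 3 crosses under strand 2. Perm now: [1 2 3]
Gen 3 (s1^-1): strand 1 crosses under strand 2. Perm now: [2 1 3]
Gen 4 (s1^-1): strand 2 crosses under strand 1. Perm now: [1 2 3]
Gen 5 (s2): strand 2 crosses over strand 3. Perm now: [1 3 2]
Gen 6 (s1^-1): strand 1 crosses under strand 3. Perm now: [3 1 2]
Gen 7 (s1): strand 3 crosses over strand 1. Perm now: [1 3 2]
Gen 8 (s2^-1): strand 3 crosses under strand 2. Perm now: [1 2 3]
Gen 9 (s2^-1): strand 2 crosses under strand 3. Perm now: [1 3 2]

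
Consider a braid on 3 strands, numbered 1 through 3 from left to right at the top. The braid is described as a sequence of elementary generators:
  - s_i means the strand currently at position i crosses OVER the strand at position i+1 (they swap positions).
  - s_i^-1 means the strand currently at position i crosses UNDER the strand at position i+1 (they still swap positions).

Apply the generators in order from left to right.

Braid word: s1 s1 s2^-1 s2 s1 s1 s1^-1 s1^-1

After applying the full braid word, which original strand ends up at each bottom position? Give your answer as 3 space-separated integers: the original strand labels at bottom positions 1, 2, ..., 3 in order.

Answer: 1 2 3

Derivation:
Gen 1 (s1): strand 1 crosses over strand 2. Perm now: [2 1 3]
Gen 2 (s1): strand 2 crosses over strand 1. Perm now: [1 2 3]
Gen 3 (s2^-1): strand 2 crosses under strand 3. Perm now: [1 3 2]
Gen 4 (s2): strand 3 crosses over strand 2. Perm now: [1 2 3]
Gen 5 (s1): strand 1 crosses over strand 2. Perm now: [2 1 3]
Gen 6 (s1): strand 2 crosses over strand 1. Perm now: [1 2 3]
Gen 7 (s1^-1): strand 1 crosses under strand 2. Perm now: [2 1 3]
Gen 8 (s1^-1): strand 2 crosses under strand 1. Perm now: [1 2 3]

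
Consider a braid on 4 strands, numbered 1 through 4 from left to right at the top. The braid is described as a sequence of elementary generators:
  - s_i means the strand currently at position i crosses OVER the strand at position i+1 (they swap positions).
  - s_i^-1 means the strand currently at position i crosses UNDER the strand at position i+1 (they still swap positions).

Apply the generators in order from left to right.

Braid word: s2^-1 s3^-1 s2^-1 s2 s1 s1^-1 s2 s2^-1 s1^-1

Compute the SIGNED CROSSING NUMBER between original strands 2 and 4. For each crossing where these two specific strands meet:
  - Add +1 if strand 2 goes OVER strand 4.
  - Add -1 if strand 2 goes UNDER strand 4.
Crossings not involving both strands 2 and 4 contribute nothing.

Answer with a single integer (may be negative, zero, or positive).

Gen 1: crossing 2x3. Both 2&4? no. Sum: 0
Gen 2: 2 under 4. Both 2&4? yes. Contrib: -1. Sum: -1
Gen 3: crossing 3x4. Both 2&4? no. Sum: -1
Gen 4: crossing 4x3. Both 2&4? no. Sum: -1
Gen 5: crossing 1x3. Both 2&4? no. Sum: -1
Gen 6: crossing 3x1. Both 2&4? no. Sum: -1
Gen 7: crossing 3x4. Both 2&4? no. Sum: -1
Gen 8: crossing 4x3. Both 2&4? no. Sum: -1
Gen 9: crossing 1x3. Both 2&4? no. Sum: -1

Answer: -1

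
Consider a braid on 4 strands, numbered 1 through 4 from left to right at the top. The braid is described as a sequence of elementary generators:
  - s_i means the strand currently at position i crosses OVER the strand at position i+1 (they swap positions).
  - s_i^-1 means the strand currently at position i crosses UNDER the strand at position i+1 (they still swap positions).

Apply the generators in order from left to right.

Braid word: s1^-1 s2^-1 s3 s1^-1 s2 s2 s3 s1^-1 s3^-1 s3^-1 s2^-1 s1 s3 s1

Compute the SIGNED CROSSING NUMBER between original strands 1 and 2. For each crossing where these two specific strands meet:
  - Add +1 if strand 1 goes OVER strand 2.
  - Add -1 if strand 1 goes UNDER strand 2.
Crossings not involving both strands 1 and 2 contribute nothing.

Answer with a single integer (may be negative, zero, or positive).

Gen 1: 1 under 2. Both 1&2? yes. Contrib: -1. Sum: -1
Gen 2: crossing 1x3. Both 1&2? no. Sum: -1
Gen 3: crossing 1x4. Both 1&2? no. Sum: -1
Gen 4: crossing 2x3. Both 1&2? no. Sum: -1
Gen 5: crossing 2x4. Both 1&2? no. Sum: -1
Gen 6: crossing 4x2. Both 1&2? no. Sum: -1
Gen 7: crossing 4x1. Both 1&2? no. Sum: -1
Gen 8: crossing 3x2. Both 1&2? no. Sum: -1
Gen 9: crossing 1x4. Both 1&2? no. Sum: -1
Gen 10: crossing 4x1. Both 1&2? no. Sum: -1
Gen 11: crossing 3x1. Both 1&2? no. Sum: -1
Gen 12: 2 over 1. Both 1&2? yes. Contrib: -1. Sum: -2
Gen 13: crossing 3x4. Both 1&2? no. Sum: -2
Gen 14: 1 over 2. Both 1&2? yes. Contrib: +1. Sum: -1

Answer: -1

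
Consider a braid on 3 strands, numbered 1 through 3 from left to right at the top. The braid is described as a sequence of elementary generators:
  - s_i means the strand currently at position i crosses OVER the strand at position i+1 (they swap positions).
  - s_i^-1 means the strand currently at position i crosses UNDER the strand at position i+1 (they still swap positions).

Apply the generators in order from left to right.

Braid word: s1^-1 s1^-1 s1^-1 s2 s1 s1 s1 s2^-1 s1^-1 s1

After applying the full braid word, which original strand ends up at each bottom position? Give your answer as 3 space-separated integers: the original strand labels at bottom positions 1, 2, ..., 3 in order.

Answer: 3 1 2

Derivation:
Gen 1 (s1^-1): strand 1 crosses under strand 2. Perm now: [2 1 3]
Gen 2 (s1^-1): strand 2 crosses under strand 1. Perm now: [1 2 3]
Gen 3 (s1^-1): strand 1 crosses under strand 2. Perm now: [2 1 3]
Gen 4 (s2): strand 1 crosses over strand 3. Perm now: [2 3 1]
Gen 5 (s1): strand 2 crosses over strand 3. Perm now: [3 2 1]
Gen 6 (s1): strand 3 crosses over strand 2. Perm now: [2 3 1]
Gen 7 (s1): strand 2 crosses over strand 3. Perm now: [3 2 1]
Gen 8 (s2^-1): strand 2 crosses under strand 1. Perm now: [3 1 2]
Gen 9 (s1^-1): strand 3 crosses under strand 1. Perm now: [1 3 2]
Gen 10 (s1): strand 1 crosses over strand 3. Perm now: [3 1 2]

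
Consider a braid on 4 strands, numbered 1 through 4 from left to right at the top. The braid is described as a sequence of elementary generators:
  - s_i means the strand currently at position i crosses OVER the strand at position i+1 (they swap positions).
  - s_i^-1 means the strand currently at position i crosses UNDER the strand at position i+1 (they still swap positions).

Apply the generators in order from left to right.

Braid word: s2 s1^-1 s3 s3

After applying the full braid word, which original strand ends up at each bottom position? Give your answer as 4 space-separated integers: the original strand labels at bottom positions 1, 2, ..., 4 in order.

Answer: 3 1 2 4

Derivation:
Gen 1 (s2): strand 2 crosses over strand 3. Perm now: [1 3 2 4]
Gen 2 (s1^-1): strand 1 crosses under strand 3. Perm now: [3 1 2 4]
Gen 3 (s3): strand 2 crosses over strand 4. Perm now: [3 1 4 2]
Gen 4 (s3): strand 4 crosses over strand 2. Perm now: [3 1 2 4]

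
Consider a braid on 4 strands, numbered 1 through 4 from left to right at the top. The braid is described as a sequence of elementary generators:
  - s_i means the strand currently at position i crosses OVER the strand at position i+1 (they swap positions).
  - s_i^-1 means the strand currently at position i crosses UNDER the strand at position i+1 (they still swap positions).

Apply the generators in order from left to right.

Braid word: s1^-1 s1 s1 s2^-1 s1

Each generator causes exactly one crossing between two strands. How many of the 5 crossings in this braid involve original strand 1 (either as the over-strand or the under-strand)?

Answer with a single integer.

Gen 1: crossing 1x2. Involves strand 1? yes. Count so far: 1
Gen 2: crossing 2x1. Involves strand 1? yes. Count so far: 2
Gen 3: crossing 1x2. Involves strand 1? yes. Count so far: 3
Gen 4: crossing 1x3. Involves strand 1? yes. Count so far: 4
Gen 5: crossing 2x3. Involves strand 1? no. Count so far: 4

Answer: 4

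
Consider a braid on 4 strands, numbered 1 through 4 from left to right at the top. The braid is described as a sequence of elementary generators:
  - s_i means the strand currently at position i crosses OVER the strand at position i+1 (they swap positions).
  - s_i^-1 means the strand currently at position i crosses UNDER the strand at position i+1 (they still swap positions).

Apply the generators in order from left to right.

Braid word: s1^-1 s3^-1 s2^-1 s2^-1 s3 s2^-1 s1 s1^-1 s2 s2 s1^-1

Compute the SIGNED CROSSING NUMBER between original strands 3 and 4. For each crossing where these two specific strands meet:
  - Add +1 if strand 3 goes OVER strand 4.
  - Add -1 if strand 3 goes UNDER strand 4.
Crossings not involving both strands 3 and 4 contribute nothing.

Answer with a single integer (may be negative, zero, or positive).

Gen 1: crossing 1x2. Both 3&4? no. Sum: 0
Gen 2: 3 under 4. Both 3&4? yes. Contrib: -1. Sum: -1
Gen 3: crossing 1x4. Both 3&4? no. Sum: -1
Gen 4: crossing 4x1. Both 3&4? no. Sum: -1
Gen 5: 4 over 3. Both 3&4? yes. Contrib: -1. Sum: -2
Gen 6: crossing 1x3. Both 3&4? no. Sum: -2
Gen 7: crossing 2x3. Both 3&4? no. Sum: -2
Gen 8: crossing 3x2. Both 3&4? no. Sum: -2
Gen 9: crossing 3x1. Both 3&4? no. Sum: -2
Gen 10: crossing 1x3. Both 3&4? no. Sum: -2
Gen 11: crossing 2x3. Both 3&4? no. Sum: -2

Answer: -2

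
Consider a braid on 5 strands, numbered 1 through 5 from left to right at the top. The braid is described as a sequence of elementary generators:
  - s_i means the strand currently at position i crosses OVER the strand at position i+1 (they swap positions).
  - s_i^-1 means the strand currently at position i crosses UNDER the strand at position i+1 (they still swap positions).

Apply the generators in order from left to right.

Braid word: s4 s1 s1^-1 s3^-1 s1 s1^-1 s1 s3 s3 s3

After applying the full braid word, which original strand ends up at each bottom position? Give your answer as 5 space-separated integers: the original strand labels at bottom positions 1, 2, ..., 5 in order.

Answer: 2 1 3 5 4

Derivation:
Gen 1 (s4): strand 4 crosses over strand 5. Perm now: [1 2 3 5 4]
Gen 2 (s1): strand 1 crosses over strand 2. Perm now: [2 1 3 5 4]
Gen 3 (s1^-1): strand 2 crosses under strand 1. Perm now: [1 2 3 5 4]
Gen 4 (s3^-1): strand 3 crosses under strand 5. Perm now: [1 2 5 3 4]
Gen 5 (s1): strand 1 crosses over strand 2. Perm now: [2 1 5 3 4]
Gen 6 (s1^-1): strand 2 crosses under strand 1. Perm now: [1 2 5 3 4]
Gen 7 (s1): strand 1 crosses over strand 2. Perm now: [2 1 5 3 4]
Gen 8 (s3): strand 5 crosses over strand 3. Perm now: [2 1 3 5 4]
Gen 9 (s3): strand 3 crosses over strand 5. Perm now: [2 1 5 3 4]
Gen 10 (s3): strand 5 crosses over strand 3. Perm now: [2 1 3 5 4]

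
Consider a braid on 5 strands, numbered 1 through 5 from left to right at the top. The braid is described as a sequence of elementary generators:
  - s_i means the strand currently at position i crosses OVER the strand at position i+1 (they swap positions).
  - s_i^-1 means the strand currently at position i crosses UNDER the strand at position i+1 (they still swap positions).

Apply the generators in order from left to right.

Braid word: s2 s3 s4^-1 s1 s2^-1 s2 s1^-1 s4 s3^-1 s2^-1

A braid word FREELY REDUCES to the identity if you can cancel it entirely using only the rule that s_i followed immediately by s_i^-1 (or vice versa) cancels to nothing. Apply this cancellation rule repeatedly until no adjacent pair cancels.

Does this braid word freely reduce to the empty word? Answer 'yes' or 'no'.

Gen 1 (s2): push. Stack: [s2]
Gen 2 (s3): push. Stack: [s2 s3]
Gen 3 (s4^-1): push. Stack: [s2 s3 s4^-1]
Gen 4 (s1): push. Stack: [s2 s3 s4^-1 s1]
Gen 5 (s2^-1): push. Stack: [s2 s3 s4^-1 s1 s2^-1]
Gen 6 (s2): cancels prior s2^-1. Stack: [s2 s3 s4^-1 s1]
Gen 7 (s1^-1): cancels prior s1. Stack: [s2 s3 s4^-1]
Gen 8 (s4): cancels prior s4^-1. Stack: [s2 s3]
Gen 9 (s3^-1): cancels prior s3. Stack: [s2]
Gen 10 (s2^-1): cancels prior s2. Stack: []
Reduced word: (empty)

Answer: yes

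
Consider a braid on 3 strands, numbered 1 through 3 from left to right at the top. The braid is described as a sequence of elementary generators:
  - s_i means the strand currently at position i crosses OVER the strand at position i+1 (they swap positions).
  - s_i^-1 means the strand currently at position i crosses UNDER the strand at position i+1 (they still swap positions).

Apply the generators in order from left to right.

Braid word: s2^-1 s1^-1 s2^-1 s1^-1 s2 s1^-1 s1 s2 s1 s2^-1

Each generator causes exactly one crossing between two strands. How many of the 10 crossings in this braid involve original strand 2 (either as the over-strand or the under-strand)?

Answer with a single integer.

Gen 1: crossing 2x3. Involves strand 2? yes. Count so far: 1
Gen 2: crossing 1x3. Involves strand 2? no. Count so far: 1
Gen 3: crossing 1x2. Involves strand 2? yes. Count so far: 2
Gen 4: crossing 3x2. Involves strand 2? yes. Count so far: 3
Gen 5: crossing 3x1. Involves strand 2? no. Count so far: 3
Gen 6: crossing 2x1. Involves strand 2? yes. Count so far: 4
Gen 7: crossing 1x2. Involves strand 2? yes. Count so far: 5
Gen 8: crossing 1x3. Involves strand 2? no. Count so far: 5
Gen 9: crossing 2x3. Involves strand 2? yes. Count so far: 6
Gen 10: crossing 2x1. Involves strand 2? yes. Count so far: 7

Answer: 7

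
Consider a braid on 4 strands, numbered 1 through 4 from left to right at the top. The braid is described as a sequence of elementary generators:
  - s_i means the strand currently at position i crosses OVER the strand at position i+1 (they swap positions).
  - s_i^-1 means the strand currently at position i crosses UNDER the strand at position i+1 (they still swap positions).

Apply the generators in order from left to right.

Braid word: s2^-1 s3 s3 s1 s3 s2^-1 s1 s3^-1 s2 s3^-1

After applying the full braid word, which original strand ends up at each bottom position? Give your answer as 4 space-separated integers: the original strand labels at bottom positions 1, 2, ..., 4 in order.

Gen 1 (s2^-1): strand 2 crosses under strand 3. Perm now: [1 3 2 4]
Gen 2 (s3): strand 2 crosses over strand 4. Perm now: [1 3 4 2]
Gen 3 (s3): strand 4 crosses over strand 2. Perm now: [1 3 2 4]
Gen 4 (s1): strand 1 crosses over strand 3. Perm now: [3 1 2 4]
Gen 5 (s3): strand 2 crosses over strand 4. Perm now: [3 1 4 2]
Gen 6 (s2^-1): strand 1 crosses under strand 4. Perm now: [3 4 1 2]
Gen 7 (s1): strand 3 crosses over strand 4. Perm now: [4 3 1 2]
Gen 8 (s3^-1): strand 1 crosses under strand 2. Perm now: [4 3 2 1]
Gen 9 (s2): strand 3 crosses over strand 2. Perm now: [4 2 3 1]
Gen 10 (s3^-1): strand 3 crosses under strand 1. Perm now: [4 2 1 3]

Answer: 4 2 1 3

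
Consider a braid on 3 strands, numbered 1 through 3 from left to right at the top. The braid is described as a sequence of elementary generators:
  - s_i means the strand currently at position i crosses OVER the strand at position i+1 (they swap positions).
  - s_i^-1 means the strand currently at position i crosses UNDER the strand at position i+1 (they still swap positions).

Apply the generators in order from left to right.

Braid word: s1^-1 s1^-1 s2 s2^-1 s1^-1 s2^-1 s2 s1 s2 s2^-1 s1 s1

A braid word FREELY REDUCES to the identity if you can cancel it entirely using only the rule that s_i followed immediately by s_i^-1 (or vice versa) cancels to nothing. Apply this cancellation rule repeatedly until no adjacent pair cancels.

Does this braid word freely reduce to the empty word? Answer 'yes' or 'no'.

Answer: yes

Derivation:
Gen 1 (s1^-1): push. Stack: [s1^-1]
Gen 2 (s1^-1): push. Stack: [s1^-1 s1^-1]
Gen 3 (s2): push. Stack: [s1^-1 s1^-1 s2]
Gen 4 (s2^-1): cancels prior s2. Stack: [s1^-1 s1^-1]
Gen 5 (s1^-1): push. Stack: [s1^-1 s1^-1 s1^-1]
Gen 6 (s2^-1): push. Stack: [s1^-1 s1^-1 s1^-1 s2^-1]
Gen 7 (s2): cancels prior s2^-1. Stack: [s1^-1 s1^-1 s1^-1]
Gen 8 (s1): cancels prior s1^-1. Stack: [s1^-1 s1^-1]
Gen 9 (s2): push. Stack: [s1^-1 s1^-1 s2]
Gen 10 (s2^-1): cancels prior s2. Stack: [s1^-1 s1^-1]
Gen 11 (s1): cancels prior s1^-1. Stack: [s1^-1]
Gen 12 (s1): cancels prior s1^-1. Stack: []
Reduced word: (empty)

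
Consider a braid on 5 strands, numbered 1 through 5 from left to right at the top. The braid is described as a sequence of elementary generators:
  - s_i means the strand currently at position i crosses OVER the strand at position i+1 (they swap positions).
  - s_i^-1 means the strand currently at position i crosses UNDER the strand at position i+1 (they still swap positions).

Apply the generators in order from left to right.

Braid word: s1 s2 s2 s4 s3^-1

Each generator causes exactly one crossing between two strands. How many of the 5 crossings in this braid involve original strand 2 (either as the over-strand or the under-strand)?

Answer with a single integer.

Answer: 1

Derivation:
Gen 1: crossing 1x2. Involves strand 2? yes. Count so far: 1
Gen 2: crossing 1x3. Involves strand 2? no. Count so far: 1
Gen 3: crossing 3x1. Involves strand 2? no. Count so far: 1
Gen 4: crossing 4x5. Involves strand 2? no. Count so far: 1
Gen 5: crossing 3x5. Involves strand 2? no. Count so far: 1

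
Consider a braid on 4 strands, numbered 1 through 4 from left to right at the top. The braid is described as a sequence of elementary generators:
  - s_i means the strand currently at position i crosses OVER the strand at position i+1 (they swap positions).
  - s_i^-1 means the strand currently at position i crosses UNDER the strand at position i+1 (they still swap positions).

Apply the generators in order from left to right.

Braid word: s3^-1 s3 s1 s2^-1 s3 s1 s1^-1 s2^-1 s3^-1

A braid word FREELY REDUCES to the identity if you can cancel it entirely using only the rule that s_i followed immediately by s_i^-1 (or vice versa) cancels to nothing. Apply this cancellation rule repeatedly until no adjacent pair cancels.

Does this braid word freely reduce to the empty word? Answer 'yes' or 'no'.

Answer: no

Derivation:
Gen 1 (s3^-1): push. Stack: [s3^-1]
Gen 2 (s3): cancels prior s3^-1. Stack: []
Gen 3 (s1): push. Stack: [s1]
Gen 4 (s2^-1): push. Stack: [s1 s2^-1]
Gen 5 (s3): push. Stack: [s1 s2^-1 s3]
Gen 6 (s1): push. Stack: [s1 s2^-1 s3 s1]
Gen 7 (s1^-1): cancels prior s1. Stack: [s1 s2^-1 s3]
Gen 8 (s2^-1): push. Stack: [s1 s2^-1 s3 s2^-1]
Gen 9 (s3^-1): push. Stack: [s1 s2^-1 s3 s2^-1 s3^-1]
Reduced word: s1 s2^-1 s3 s2^-1 s3^-1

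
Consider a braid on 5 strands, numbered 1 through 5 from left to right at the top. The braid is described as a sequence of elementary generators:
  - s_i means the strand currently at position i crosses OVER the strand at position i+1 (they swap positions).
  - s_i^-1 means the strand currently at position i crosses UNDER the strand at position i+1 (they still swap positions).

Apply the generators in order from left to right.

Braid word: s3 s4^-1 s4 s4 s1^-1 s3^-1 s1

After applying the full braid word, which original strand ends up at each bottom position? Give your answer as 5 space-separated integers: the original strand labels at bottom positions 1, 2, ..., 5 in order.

Answer: 1 2 5 4 3

Derivation:
Gen 1 (s3): strand 3 crosses over strand 4. Perm now: [1 2 4 3 5]
Gen 2 (s4^-1): strand 3 crosses under strand 5. Perm now: [1 2 4 5 3]
Gen 3 (s4): strand 5 crosses over strand 3. Perm now: [1 2 4 3 5]
Gen 4 (s4): strand 3 crosses over strand 5. Perm now: [1 2 4 5 3]
Gen 5 (s1^-1): strand 1 crosses under strand 2. Perm now: [2 1 4 5 3]
Gen 6 (s3^-1): strand 4 crosses under strand 5. Perm now: [2 1 5 4 3]
Gen 7 (s1): strand 2 crosses over strand 1. Perm now: [1 2 5 4 3]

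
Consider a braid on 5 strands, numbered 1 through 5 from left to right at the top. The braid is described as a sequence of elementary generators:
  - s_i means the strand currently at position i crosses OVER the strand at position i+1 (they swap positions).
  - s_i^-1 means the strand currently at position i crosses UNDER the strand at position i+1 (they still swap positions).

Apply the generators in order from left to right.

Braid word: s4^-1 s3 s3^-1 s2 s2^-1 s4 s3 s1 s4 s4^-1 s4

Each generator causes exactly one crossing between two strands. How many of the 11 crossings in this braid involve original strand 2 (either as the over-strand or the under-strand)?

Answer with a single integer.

Gen 1: crossing 4x5. Involves strand 2? no. Count so far: 0
Gen 2: crossing 3x5. Involves strand 2? no. Count so far: 0
Gen 3: crossing 5x3. Involves strand 2? no. Count so far: 0
Gen 4: crossing 2x3. Involves strand 2? yes. Count so far: 1
Gen 5: crossing 3x2. Involves strand 2? yes. Count so far: 2
Gen 6: crossing 5x4. Involves strand 2? no. Count so far: 2
Gen 7: crossing 3x4. Involves strand 2? no. Count so far: 2
Gen 8: crossing 1x2. Involves strand 2? yes. Count so far: 3
Gen 9: crossing 3x5. Involves strand 2? no. Count so far: 3
Gen 10: crossing 5x3. Involves strand 2? no. Count so far: 3
Gen 11: crossing 3x5. Involves strand 2? no. Count so far: 3

Answer: 3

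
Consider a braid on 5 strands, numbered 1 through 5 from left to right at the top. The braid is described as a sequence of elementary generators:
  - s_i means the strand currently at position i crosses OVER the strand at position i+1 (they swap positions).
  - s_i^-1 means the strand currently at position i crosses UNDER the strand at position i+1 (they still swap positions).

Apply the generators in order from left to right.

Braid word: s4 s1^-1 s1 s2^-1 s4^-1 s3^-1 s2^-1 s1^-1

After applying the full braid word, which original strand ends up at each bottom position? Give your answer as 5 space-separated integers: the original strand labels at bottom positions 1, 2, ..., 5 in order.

Gen 1 (s4): strand 4 crosses over strand 5. Perm now: [1 2 3 5 4]
Gen 2 (s1^-1): strand 1 crosses under strand 2. Perm now: [2 1 3 5 4]
Gen 3 (s1): strand 2 crosses over strand 1. Perm now: [1 2 3 5 4]
Gen 4 (s2^-1): strand 2 crosses under strand 3. Perm now: [1 3 2 5 4]
Gen 5 (s4^-1): strand 5 crosses under strand 4. Perm now: [1 3 2 4 5]
Gen 6 (s3^-1): strand 2 crosses under strand 4. Perm now: [1 3 4 2 5]
Gen 7 (s2^-1): strand 3 crosses under strand 4. Perm now: [1 4 3 2 5]
Gen 8 (s1^-1): strand 1 crosses under strand 4. Perm now: [4 1 3 2 5]

Answer: 4 1 3 2 5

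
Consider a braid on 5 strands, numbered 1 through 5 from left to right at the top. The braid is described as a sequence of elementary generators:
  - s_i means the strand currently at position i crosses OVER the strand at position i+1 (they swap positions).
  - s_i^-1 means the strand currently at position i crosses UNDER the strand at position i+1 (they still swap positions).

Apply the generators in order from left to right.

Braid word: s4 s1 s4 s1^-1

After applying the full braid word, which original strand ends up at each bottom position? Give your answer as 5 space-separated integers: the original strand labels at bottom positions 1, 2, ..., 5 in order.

Gen 1 (s4): strand 4 crosses over strand 5. Perm now: [1 2 3 5 4]
Gen 2 (s1): strand 1 crosses over strand 2. Perm now: [2 1 3 5 4]
Gen 3 (s4): strand 5 crosses over strand 4. Perm now: [2 1 3 4 5]
Gen 4 (s1^-1): strand 2 crosses under strand 1. Perm now: [1 2 3 4 5]

Answer: 1 2 3 4 5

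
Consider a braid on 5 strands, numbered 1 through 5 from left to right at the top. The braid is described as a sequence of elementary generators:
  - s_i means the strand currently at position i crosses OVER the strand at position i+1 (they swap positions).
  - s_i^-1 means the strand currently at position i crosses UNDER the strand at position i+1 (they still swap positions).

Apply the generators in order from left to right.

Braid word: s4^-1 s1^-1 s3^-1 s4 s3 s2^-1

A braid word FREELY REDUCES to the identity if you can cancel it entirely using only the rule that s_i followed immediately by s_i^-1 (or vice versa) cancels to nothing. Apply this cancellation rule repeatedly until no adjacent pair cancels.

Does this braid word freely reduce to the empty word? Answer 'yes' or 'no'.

Answer: no

Derivation:
Gen 1 (s4^-1): push. Stack: [s4^-1]
Gen 2 (s1^-1): push. Stack: [s4^-1 s1^-1]
Gen 3 (s3^-1): push. Stack: [s4^-1 s1^-1 s3^-1]
Gen 4 (s4): push. Stack: [s4^-1 s1^-1 s3^-1 s4]
Gen 5 (s3): push. Stack: [s4^-1 s1^-1 s3^-1 s4 s3]
Gen 6 (s2^-1): push. Stack: [s4^-1 s1^-1 s3^-1 s4 s3 s2^-1]
Reduced word: s4^-1 s1^-1 s3^-1 s4 s3 s2^-1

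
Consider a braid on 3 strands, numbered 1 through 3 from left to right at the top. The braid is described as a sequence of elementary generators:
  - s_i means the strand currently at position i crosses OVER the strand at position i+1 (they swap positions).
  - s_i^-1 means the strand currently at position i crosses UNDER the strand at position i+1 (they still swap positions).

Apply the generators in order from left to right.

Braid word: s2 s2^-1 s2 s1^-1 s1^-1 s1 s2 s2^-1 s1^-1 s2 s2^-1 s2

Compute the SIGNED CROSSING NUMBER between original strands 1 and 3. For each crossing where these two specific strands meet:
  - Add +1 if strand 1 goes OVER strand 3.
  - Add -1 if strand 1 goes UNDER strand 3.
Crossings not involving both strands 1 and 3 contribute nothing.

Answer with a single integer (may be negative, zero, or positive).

Gen 1: crossing 2x3. Both 1&3? no. Sum: 0
Gen 2: crossing 3x2. Both 1&3? no. Sum: 0
Gen 3: crossing 2x3. Both 1&3? no. Sum: 0
Gen 4: 1 under 3. Both 1&3? yes. Contrib: -1. Sum: -1
Gen 5: 3 under 1. Both 1&3? yes. Contrib: +1. Sum: 0
Gen 6: 1 over 3. Both 1&3? yes. Contrib: +1. Sum: 1
Gen 7: crossing 1x2. Both 1&3? no. Sum: 1
Gen 8: crossing 2x1. Both 1&3? no. Sum: 1
Gen 9: 3 under 1. Both 1&3? yes. Contrib: +1. Sum: 2
Gen 10: crossing 3x2. Both 1&3? no. Sum: 2
Gen 11: crossing 2x3. Both 1&3? no. Sum: 2
Gen 12: crossing 3x2. Both 1&3? no. Sum: 2

Answer: 2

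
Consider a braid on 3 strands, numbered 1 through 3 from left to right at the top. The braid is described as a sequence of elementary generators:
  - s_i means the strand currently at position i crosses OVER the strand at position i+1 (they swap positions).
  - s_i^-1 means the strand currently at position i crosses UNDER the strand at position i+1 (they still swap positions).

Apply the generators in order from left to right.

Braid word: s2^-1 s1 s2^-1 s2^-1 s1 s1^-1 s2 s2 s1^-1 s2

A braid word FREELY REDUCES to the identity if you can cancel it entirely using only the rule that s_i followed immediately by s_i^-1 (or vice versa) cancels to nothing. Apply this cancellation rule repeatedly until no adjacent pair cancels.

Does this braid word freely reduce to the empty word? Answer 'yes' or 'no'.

Answer: yes

Derivation:
Gen 1 (s2^-1): push. Stack: [s2^-1]
Gen 2 (s1): push. Stack: [s2^-1 s1]
Gen 3 (s2^-1): push. Stack: [s2^-1 s1 s2^-1]
Gen 4 (s2^-1): push. Stack: [s2^-1 s1 s2^-1 s2^-1]
Gen 5 (s1): push. Stack: [s2^-1 s1 s2^-1 s2^-1 s1]
Gen 6 (s1^-1): cancels prior s1. Stack: [s2^-1 s1 s2^-1 s2^-1]
Gen 7 (s2): cancels prior s2^-1. Stack: [s2^-1 s1 s2^-1]
Gen 8 (s2): cancels prior s2^-1. Stack: [s2^-1 s1]
Gen 9 (s1^-1): cancels prior s1. Stack: [s2^-1]
Gen 10 (s2): cancels prior s2^-1. Stack: []
Reduced word: (empty)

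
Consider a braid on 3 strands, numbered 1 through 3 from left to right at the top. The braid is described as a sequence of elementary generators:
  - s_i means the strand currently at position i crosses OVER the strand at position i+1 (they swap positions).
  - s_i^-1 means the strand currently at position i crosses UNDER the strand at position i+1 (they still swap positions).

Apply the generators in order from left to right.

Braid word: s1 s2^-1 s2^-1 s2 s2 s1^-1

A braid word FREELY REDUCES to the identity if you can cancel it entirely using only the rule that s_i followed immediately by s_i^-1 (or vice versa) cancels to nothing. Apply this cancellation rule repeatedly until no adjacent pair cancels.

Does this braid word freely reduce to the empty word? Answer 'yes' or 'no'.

Answer: yes

Derivation:
Gen 1 (s1): push. Stack: [s1]
Gen 2 (s2^-1): push. Stack: [s1 s2^-1]
Gen 3 (s2^-1): push. Stack: [s1 s2^-1 s2^-1]
Gen 4 (s2): cancels prior s2^-1. Stack: [s1 s2^-1]
Gen 5 (s2): cancels prior s2^-1. Stack: [s1]
Gen 6 (s1^-1): cancels prior s1. Stack: []
Reduced word: (empty)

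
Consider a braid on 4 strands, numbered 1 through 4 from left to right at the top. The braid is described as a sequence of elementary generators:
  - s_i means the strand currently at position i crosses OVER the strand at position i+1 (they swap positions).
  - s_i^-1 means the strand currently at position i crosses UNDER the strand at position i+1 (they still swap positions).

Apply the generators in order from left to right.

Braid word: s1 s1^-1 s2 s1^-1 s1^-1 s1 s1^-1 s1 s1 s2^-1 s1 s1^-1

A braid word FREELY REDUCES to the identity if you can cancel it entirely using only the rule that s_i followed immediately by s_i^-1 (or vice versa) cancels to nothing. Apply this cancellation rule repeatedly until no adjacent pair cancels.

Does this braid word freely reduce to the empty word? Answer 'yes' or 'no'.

Gen 1 (s1): push. Stack: [s1]
Gen 2 (s1^-1): cancels prior s1. Stack: []
Gen 3 (s2): push. Stack: [s2]
Gen 4 (s1^-1): push. Stack: [s2 s1^-1]
Gen 5 (s1^-1): push. Stack: [s2 s1^-1 s1^-1]
Gen 6 (s1): cancels prior s1^-1. Stack: [s2 s1^-1]
Gen 7 (s1^-1): push. Stack: [s2 s1^-1 s1^-1]
Gen 8 (s1): cancels prior s1^-1. Stack: [s2 s1^-1]
Gen 9 (s1): cancels prior s1^-1. Stack: [s2]
Gen 10 (s2^-1): cancels prior s2. Stack: []
Gen 11 (s1): push. Stack: [s1]
Gen 12 (s1^-1): cancels prior s1. Stack: []
Reduced word: (empty)

Answer: yes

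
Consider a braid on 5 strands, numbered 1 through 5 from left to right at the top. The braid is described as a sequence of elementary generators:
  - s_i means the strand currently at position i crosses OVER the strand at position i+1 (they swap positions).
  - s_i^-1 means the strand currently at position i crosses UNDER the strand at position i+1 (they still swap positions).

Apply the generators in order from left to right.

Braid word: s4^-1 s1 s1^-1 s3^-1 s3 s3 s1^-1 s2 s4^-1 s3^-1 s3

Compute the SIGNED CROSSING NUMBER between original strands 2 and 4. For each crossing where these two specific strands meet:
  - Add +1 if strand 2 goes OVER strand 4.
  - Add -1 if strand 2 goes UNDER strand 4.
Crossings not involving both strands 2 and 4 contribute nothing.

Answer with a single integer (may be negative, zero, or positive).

Gen 1: crossing 4x5. Both 2&4? no. Sum: 0
Gen 2: crossing 1x2. Both 2&4? no. Sum: 0
Gen 3: crossing 2x1. Both 2&4? no. Sum: 0
Gen 4: crossing 3x5. Both 2&4? no. Sum: 0
Gen 5: crossing 5x3. Both 2&4? no. Sum: 0
Gen 6: crossing 3x5. Both 2&4? no. Sum: 0
Gen 7: crossing 1x2. Both 2&4? no. Sum: 0
Gen 8: crossing 1x5. Both 2&4? no. Sum: 0
Gen 9: crossing 3x4. Both 2&4? no. Sum: 0
Gen 10: crossing 1x4. Both 2&4? no. Sum: 0
Gen 11: crossing 4x1. Both 2&4? no. Sum: 0

Answer: 0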